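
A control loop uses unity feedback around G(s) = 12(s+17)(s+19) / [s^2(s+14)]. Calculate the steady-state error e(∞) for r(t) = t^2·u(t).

7/969

The open loop has two poles at the origin → type 2 system.
K_a = lim_{s→0} s^2·G(s) = 12·17·19 / (14) = 1938/7.
r(t) = t^2 gives R(s) = 2/s^3.
e_ss = 2/K_a = 2/(1938/7) = 7/969.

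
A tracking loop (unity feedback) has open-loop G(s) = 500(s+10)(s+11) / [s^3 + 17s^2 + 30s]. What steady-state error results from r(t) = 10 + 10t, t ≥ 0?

Lowest-order denominator term is 30s, so the open loop has 1 pole at the origin → type 1 system. By superposition:
  • 10: tracked with zero error.
  • 10t: e_ss = 10/K_v with K_v=5500/3 → 3/550.
Total e_ss = 3/550.

3/550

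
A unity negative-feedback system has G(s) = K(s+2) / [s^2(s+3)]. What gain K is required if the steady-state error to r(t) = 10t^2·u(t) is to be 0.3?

G(s) has two factors of s in the denominator, so the system is type 2.
K_a = lim_{s→0} s^2·G(s) = K·2 / (3) = (2/3)·K.
e_ss = 20/K_a = 0.3 ⇒ K_a = 200/3 ⇒ K = (200/3)/(2/3) = 100.

100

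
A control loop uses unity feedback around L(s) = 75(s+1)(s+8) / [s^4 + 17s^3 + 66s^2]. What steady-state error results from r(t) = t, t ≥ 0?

0

Lowest-order denominator term is 66s^2, so the open loop has 2 poles at the origin → type 2 system.
K_v = ∞ for a type-2 system; e_ss to a ramp is zero.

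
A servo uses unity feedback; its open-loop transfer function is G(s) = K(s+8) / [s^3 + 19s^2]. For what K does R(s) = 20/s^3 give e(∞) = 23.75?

2

Factoring s^2 from the denominator leaves a polynomial with constant term 19, so the system is type 2.
K_a = lim_{s→0} s^2·G(s) = K·8 / 19 = (8/19)·K.
e_ss = 20/K_a = 23.75 ⇒ K_a = 16/19 ⇒ K = (16/19)/(8/19) = 2.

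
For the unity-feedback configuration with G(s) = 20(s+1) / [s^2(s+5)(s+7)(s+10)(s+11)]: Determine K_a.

System type = 2 (two poles at s=0).
K_a = lim_{s→0} s^2·G(s) = 20·1 / (5·7·10·11) = 2/385.

2/385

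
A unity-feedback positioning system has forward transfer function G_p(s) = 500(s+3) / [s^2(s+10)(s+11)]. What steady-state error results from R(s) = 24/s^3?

Two free integrators in G_p(s): this is a type 2 system.
K_a = lim_{s→0} s^2·G_p(s) = 500·3 / (10·11) = 150/11.
r(t) = 12t^2 gives R(s) = 24/s^3.
e_ss = 24/K_a = 24/(150/11) = 1.76.

1.76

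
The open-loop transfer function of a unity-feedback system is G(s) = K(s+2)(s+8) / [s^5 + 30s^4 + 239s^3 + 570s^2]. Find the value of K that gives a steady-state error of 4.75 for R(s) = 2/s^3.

15

Lowest-order denominator term is 570s^2, so the open loop has 2 poles at the origin → type 2 system.
K_a = lim_{s→0} s^2·G(s) = K·2·8 / 570 = (8/285)·K.
e_ss = 2/K_a = 4.75 ⇒ K_a = 8/19 ⇒ K = (8/19)/(8/285) = 15.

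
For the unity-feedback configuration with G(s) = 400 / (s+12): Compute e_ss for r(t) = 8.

G(s) has no factors of s in the denominator, so the system is type 0.
K_p = lim_{s→0} G(s) = 400 / (12) = 100/3.
e_ss = 8/(1 + K_p) = 8/(103/3) = 24/103.

24/103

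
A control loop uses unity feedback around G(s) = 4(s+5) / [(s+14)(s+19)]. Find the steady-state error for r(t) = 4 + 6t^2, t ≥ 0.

infinity

The open loop has no poles at the origin → type 0 system. Taking each input component in turn:
  • 4: e_ss = 4/(1+K_p) with K_p=10/133 → 532/143.
  • 6t^2: a type-0 system cannot track it, e_ss → ∞.
The unbounded component dominates.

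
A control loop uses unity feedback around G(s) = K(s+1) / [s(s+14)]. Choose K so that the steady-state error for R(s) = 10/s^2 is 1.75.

80

The open loop has one pole at the origin → type 1 system.
K_v = lim_{s→0} s·G(s) = K·1 / (14) = (1/14)·K.
e_ss = 10/K_v = 1.75 ⇒ K_v = 40/7 ⇒ K = (40/7)/(1/14) = 80.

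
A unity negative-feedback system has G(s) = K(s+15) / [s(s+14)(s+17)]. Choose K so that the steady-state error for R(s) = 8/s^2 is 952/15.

One free integrator in G(s): this is a type 1 system.
K_v = lim_{s→0} s·G(s) = K·15 / (14·17) = (15/238)·K.
e_ss = 8/K_v = 952/15 ⇒ K_v = 15/119 ⇒ K = (15/119)/(15/238) = 2.

2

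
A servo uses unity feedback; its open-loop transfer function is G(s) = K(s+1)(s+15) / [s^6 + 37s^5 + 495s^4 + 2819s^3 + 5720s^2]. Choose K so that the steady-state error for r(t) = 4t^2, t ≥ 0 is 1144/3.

Lowest-order denominator term is 5720s^2, so the open loop has 2 poles at the origin → type 2 system.
K_a = lim_{s→0} s^2·G(s) = K·1·15 / 5720 = (3/1144)·K.
e_ss = 8/K_a = 1144/3 ⇒ K_a = 3/143 ⇒ K = (3/143)/(3/1144) = 8.

8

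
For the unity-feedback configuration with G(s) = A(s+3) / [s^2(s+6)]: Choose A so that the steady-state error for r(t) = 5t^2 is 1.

20

Two free integrators in G(s): this is a type 2 system.
K_a = lim_{s→0} s^2·G(s) = A·3 / (6) = 0.5·A.
e_ss = 10/K_a = 1 ⇒ K_a = 10 ⇒ A = 10/0.5 = 20.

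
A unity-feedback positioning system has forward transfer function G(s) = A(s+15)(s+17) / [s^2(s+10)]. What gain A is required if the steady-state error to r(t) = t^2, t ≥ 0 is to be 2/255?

Two free integrators in G(s): this is a type 2 system.
K_a = lim_{s→0} s^2·G(s) = A·15·17 / (10) = 25.5·A.
e_ss = 2/K_a = 2/255 ⇒ K_a = 255 ⇒ A = 255/25.5 = 10.

10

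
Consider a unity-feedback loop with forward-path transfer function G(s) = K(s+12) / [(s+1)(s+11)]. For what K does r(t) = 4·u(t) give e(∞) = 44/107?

The open loop has no poles at the origin → type 0 system.
K_p = lim_{s→0} G(s) = K·12 / (1·11) = (12/11)·K.
e_ss = 4/(1 + K_p) = 44/107 ⇒ 1 + (12/11)·K = 107/11 ⇒ K = 8.

8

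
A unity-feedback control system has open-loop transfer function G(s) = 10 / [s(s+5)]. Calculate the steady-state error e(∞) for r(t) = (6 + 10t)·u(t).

System type = 1 (one pole at s=0). Taking each input component in turn:
  • 6: tracked with zero error.
  • 10t: e_ss = 10/K_v with K_v=2 → 5.
Total e_ss = 5.

5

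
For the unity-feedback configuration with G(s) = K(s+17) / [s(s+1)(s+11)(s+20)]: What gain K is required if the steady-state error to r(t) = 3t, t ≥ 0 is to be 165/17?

G(s) has one factor of s in the denominator, so the system is type 1.
K_v = lim_{s→0} s·G(s) = K·17 / (1·11·20) = (17/220)·K.
e_ss = 3/K_v = 165/17 ⇒ K_v = 17/55 ⇒ K = (17/55)/(17/220) = 4.

4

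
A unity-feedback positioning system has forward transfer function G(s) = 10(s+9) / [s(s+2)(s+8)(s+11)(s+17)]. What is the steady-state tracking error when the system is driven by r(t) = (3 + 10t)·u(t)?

One free integrator in G(s): this is a type 1 system. By superposition:
  • 3: tracked with zero error.
  • 10t: e_ss = 10/K_v with K_v=45/1496 → 2992/9.
Total e_ss = 2992/9.

2992/9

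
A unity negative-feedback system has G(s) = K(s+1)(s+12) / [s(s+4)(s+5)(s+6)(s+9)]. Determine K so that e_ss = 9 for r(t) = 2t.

The open loop has one pole at the origin → type 1 system.
K_v = lim_{s→0} s·G(s) = K·1·12 / (4·5·6·9) = (1/90)·K.
e_ss = 2/K_v = 9 ⇒ K_v = 2/9 ⇒ K = (2/9)/(1/90) = 20.

20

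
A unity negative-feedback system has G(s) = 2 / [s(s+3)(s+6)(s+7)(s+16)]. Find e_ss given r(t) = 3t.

3024

The open loop has one pole at the origin → type 1 system.
K_v = lim_{s→0} s·G(s) = 2 / (3·6·7·16) = 1/1008.
e_ss = 3/K_v = 3/(1/1008) = 3024.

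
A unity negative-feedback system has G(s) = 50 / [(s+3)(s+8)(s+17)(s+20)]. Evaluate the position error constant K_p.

5/816

System type = 0 (no poles at s=0).
K_p = lim_{s→0} G(s) = 50 / (3·8·17·20) = 5/816.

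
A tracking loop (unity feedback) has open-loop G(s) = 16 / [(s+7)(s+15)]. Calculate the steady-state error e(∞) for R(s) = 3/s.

G(s) has no factors of s in the denominator, so the system is type 0.
K_p = lim_{s→0} G(s) = 16 / (7·15) = 16/105.
e_ss = 3/(1 + K_p) = 3/(121/105) = 315/121.

315/121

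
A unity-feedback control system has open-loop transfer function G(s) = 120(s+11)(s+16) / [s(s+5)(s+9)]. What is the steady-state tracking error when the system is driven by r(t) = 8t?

The open loop has one pole at the origin → type 1 system.
K_v = lim_{s→0} s·G(s) = 120·11·16 / (5·9) = 1408/3.
e_ss = 8/K_v = 8/(1408/3) = 3/176.

3/176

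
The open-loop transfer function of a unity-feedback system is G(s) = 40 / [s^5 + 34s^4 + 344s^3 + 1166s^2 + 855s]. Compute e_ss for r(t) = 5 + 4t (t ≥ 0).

Factoring s from the denominator leaves a polynomial with constant term 855, so the system is type 1. Treating each term separately:
  • 5: tracked with zero error.
  • 4t: e_ss = 4/K_v with K_v=8/171 → 85.5.
Total e_ss = 85.5.

85.5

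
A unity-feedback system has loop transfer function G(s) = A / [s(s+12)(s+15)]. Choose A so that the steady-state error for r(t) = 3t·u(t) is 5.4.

100

System type = 1 (one pole at s=0).
K_v = lim_{s→0} s·G(s) = A / (12·15) = (1/180)·A.
e_ss = 3/K_v = 5.4 ⇒ K_v = 5/9 ⇒ A = (5/9)/(1/180) = 100.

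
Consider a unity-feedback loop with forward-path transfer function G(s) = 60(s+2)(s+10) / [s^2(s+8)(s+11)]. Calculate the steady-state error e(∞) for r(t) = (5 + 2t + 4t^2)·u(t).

44/75

The open loop has two poles at the origin → type 2 system. Treating each term separately:
  • 5: tracked with zero error.
  • 2t: tracked with zero error.
  • 4t^2: e_ss = 8/K_a with K_a=150/11 → 44/75.
Total e_ss = 44/75.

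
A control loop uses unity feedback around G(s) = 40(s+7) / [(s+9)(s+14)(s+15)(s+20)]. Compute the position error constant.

1/135

G(s) has no factors of s in the denominator, so the system is type 0.
K_p = lim_{s→0} G(s) = 40·7 / (9·14·15·20) = 1/135.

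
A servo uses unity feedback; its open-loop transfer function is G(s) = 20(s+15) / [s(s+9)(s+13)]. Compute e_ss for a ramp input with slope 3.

The open loop has one pole at the origin → type 1 system.
K_v = lim_{s→0} s·G(s) = 20·15 / (9·13) = 100/39.
e_ss = 3/K_v = 3/(100/39) = 1.17.

1.17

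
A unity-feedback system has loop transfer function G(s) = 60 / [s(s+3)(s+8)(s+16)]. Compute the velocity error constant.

System type = 1 (one pole at s=0).
K_v = lim_{s→0} s·G(s) = 60 / (3·8·16) = 5/32.

5/32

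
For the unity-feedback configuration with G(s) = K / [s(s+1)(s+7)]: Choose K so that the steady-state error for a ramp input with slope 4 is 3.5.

8

One free integrator in G(s): this is a type 1 system.
K_v = lim_{s→0} s·G(s) = K / (1·7) = (1/7)·K.
e_ss = 4/K_v = 3.5 ⇒ K_v = 8/7 ⇒ K = (8/7)/(1/7) = 8.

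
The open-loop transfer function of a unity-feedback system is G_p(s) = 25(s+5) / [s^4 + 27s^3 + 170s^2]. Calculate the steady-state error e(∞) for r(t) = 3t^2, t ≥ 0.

8.16

The denominator has no term below 170s^2 — 2 poles at s=0, type 2.
K_a = lim_{s→0} s^2·G_p(s) = 25·5 / 170 = 25/34.
r(t) = 3t^2 gives R(s) = 6/s^3.
e_ss = 6/K_a = 6/(25/34) = 8.16.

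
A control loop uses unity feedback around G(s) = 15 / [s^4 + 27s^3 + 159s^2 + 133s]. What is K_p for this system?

infinity

K_p = lim_{s→0} G(s); with 1 pole at the origin the limit diverges, so K_p = ∞.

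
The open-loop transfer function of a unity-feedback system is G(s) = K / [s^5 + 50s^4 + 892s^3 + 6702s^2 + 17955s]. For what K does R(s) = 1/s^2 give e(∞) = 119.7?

150

Factoring s from the denominator leaves a polynomial with constant term 17955, so the system is type 1.
K_v = lim_{s→0} s·G(s) = K / 17955 = (1/17955)·K.
e_ss = 1/K_v = 119.7 ⇒ K_v = 10/1197 ⇒ K = (10/1197)/(1/17955) = 150.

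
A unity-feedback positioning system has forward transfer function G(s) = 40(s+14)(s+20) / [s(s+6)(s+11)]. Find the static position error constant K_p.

infinity

K_p = lim_{s→0} G(s); with 1 pole at the origin the limit diverges, so K_p = ∞.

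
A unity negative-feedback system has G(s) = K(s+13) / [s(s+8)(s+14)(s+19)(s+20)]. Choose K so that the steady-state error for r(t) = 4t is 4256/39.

120

One free integrator in G(s): this is a type 1 system.
K_v = lim_{s→0} s·G(s) = K·13 / (8·14·19·20) = (13/42560)·K.
e_ss = 4/K_v = 4256/39 ⇒ K_v = 39/1064 ⇒ K = (39/1064)/(13/42560) = 120.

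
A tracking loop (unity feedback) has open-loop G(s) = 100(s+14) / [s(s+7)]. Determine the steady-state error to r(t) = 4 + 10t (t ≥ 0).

0.05

The open loop has one pole at the origin → type 1 system. Taking each input component in turn:
  • 4: tracked with zero error.
  • 10t: e_ss = 10/K_v with K_v=200 → 0.05.
Total e_ss = 0.05.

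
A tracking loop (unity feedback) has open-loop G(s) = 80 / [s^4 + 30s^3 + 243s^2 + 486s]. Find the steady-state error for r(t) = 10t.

60.75

Lowest-order denominator term is 486s, so the open loop has 1 pole at the origin → type 1 system.
K_v = lim_{s→0} s·G(s) = 80 / 486 = 40/243.
e_ss = 10/K_v = 10/(40/243) = 60.75.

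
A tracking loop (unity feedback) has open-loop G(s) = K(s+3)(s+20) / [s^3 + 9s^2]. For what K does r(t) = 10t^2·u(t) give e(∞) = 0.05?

Lowest-order denominator term is 9s^2, so the open loop has 2 poles at the origin → type 2 system.
K_a = lim_{s→0} s^2·G(s) = K·3·20 / 9 = (20/3)·K.
e_ss = 20/K_a = 0.05 ⇒ K_a = 400 ⇒ K = 400/(20/3) = 60.

60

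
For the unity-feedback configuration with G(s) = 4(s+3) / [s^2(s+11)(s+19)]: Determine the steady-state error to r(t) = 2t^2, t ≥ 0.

209/3

Two free integrators in G(s): this is a type 2 system.
K_a = lim_{s→0} s^2·G(s) = 4·3 / (11·19) = 12/209.
r(t) = 2t^2 gives R(s) = 4/s^3.
e_ss = 4/K_a = 4/(12/209) = 209/3.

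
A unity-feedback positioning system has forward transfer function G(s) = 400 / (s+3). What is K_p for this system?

400/3

System type = 0 (no poles at s=0).
K_p = lim_{s→0} G(s) = 400 / (3) = 400/3.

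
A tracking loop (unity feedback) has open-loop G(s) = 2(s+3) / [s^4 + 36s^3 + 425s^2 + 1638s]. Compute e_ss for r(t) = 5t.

The denominator has no term below 1638s — 1 pole at s=0, type 1.
K_v = lim_{s→0} s·G(s) = 2·3 / 1638 = 1/273.
e_ss = 5/K_v = 5/(1/273) = 1365.

1365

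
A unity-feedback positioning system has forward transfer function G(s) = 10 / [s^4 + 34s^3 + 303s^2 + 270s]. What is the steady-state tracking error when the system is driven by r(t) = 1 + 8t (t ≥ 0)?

216

Factoring s from the denominator leaves a polynomial with constant term 270, so the system is type 1. Treating each term separately:
  • 1: tracked with zero error.
  • 8t: e_ss = 8/K_v with K_v=1/27 → 216.
Total e_ss = 216.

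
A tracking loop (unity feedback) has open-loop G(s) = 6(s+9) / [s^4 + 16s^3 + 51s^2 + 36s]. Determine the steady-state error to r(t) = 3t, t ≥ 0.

The denominator has no term below 36s — 1 pole at s=0, type 1.
K_v = lim_{s→0} s·G(s) = 6·9 / 36 = 1.5.
e_ss = 3/K_v = 3/1.5 = 2.

2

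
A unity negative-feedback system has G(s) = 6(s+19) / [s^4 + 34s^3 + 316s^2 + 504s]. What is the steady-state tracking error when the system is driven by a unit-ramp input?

84/19

Factoring s from the denominator leaves a polynomial with constant term 504, so the system is type 1.
K_v = lim_{s→0} s·G(s) = 6·19 / 504 = 19/84.
e_ss = 1/K_v = 1/(19/84) = 84/19.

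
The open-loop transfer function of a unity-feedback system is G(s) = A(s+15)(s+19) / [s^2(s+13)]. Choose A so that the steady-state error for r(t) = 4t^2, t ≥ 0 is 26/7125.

100

System type = 2 (two poles at s=0).
K_a = lim_{s→0} s^2·G(s) = A·15·19 / (13) = (285/13)·A.
e_ss = 8/K_a = 26/7125 ⇒ K_a = 28500/13 ⇒ A = (28500/13)/(285/13) = 100.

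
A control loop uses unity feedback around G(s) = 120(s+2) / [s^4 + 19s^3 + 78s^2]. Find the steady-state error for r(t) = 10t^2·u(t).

The denominator has no term below 78s^2 — 2 poles at s=0, type 2.
K_a = lim_{s→0} s^2·G(s) = 120·2 / 78 = 40/13.
r(t) = 10t^2 gives R(s) = 20/s^3.
e_ss = 20/K_a = 20/(40/13) = 6.5.

6.5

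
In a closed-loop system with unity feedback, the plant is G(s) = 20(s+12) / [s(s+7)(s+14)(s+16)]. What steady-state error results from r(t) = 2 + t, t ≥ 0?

One free integrator in G(s): this is a type 1 system. Taking each input component in turn:
  • 2: tracked with zero error.
  • t: e_ss = 1/K_v with K_v=15/98 → 98/15.
Total e_ss = 98/15.

98/15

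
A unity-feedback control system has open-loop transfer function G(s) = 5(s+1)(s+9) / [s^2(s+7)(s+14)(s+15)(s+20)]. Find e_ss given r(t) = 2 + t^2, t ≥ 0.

3920/3

G(s) has two factors of s in the denominator, so the system is type 2. Taking each input component in turn:
  • 2: tracked with zero error.
  • t^2: e_ss = 2/K_a with K_a=3/1960 → 3920/3.
Total e_ss = 3920/3.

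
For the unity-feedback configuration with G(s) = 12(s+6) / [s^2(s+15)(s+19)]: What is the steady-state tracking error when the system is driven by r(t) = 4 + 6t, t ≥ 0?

0

The open loop has two poles at the origin → type 2 system. Taking each input component in turn:
  • 4: tracked with zero error.
  • 6t: tracked with zero error.
Total e_ss = 0.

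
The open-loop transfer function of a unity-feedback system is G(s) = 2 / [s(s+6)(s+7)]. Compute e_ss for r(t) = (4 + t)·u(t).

One free integrator in G(s): this is a type 1 system. Treating each term separately:
  • 4: tracked with zero error.
  • t: e_ss = 1/K_v with K_v=1/21 → 21.
Total e_ss = 21.

21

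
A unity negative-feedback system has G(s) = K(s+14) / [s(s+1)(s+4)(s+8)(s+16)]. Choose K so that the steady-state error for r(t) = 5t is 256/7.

5

One free integrator in G(s): this is a type 1 system.
K_v = lim_{s→0} s·G(s) = K·14 / (1·4·8·16) = (7/256)·K.
e_ss = 5/K_v = 256/7 ⇒ K_v = 35/256 ⇒ K = (35/256)/(7/256) = 5.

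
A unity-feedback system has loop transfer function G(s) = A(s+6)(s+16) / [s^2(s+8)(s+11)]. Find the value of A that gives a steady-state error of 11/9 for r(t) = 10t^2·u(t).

System type = 2 (two poles at s=0).
K_a = lim_{s→0} s^2·G(s) = A·6·16 / (8·11) = (12/11)·A.
e_ss = 20/K_a = 11/9 ⇒ K_a = 180/11 ⇒ A = (180/11)/(12/11) = 15.

15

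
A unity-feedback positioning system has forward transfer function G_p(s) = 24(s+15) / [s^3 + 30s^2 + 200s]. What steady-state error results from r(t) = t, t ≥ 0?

Factoring s from the denominator leaves a polynomial with constant term 200, so the system is type 1.
K_v = lim_{s→0} s·G_p(s) = 24·15 / 200 = 1.8.
e_ss = 1/K_v = 1/1.8 = 5/9.

5/9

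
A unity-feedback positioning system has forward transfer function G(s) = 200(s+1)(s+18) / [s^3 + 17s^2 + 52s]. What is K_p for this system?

K_p = lim_{s→0} G(s); with 1 pole at the origin the limit diverges, so K_p = ∞.

infinity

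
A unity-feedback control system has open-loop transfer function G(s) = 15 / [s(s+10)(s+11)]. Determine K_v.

3/22

System type = 1 (one pole at s=0).
K_v = lim_{s→0} s·G(s) = 15 / (10·11) = 3/22.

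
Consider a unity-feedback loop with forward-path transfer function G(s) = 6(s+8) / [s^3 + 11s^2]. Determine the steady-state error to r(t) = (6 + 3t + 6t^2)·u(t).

2.75

The denominator has no term below 11s^2 — 2 poles at s=0, type 2. By superposition:
  • 6: tracked with zero error.
  • 3t: tracked with zero error.
  • 6t^2: e_ss = 12/K_a with K_a=48/11 → 2.75.
Total e_ss = 2.75.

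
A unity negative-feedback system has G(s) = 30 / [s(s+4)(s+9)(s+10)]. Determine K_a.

0

System type = 1 (one pole at s=0).
K_a = lim_{s→0} s^2·G(s) = 0 (the extra factor of s kills the finite limit).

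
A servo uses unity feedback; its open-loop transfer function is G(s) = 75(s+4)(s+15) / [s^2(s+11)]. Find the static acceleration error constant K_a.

4500/11

Two free integrators in G(s): this is a type 2 system.
K_a = lim_{s→0} s^2·G(s) = 75·4·15 / (11) = 4500/11.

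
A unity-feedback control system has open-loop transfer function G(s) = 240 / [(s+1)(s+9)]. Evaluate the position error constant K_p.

80/3

No free integrators in G(s): this is a type 0 system.
K_p = lim_{s→0} G(s) = 240 / (1·9) = 80/3.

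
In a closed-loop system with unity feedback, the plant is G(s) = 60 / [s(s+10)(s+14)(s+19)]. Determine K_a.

0

One free integrator in G(s): this is a type 1 system.
K_a = lim_{s→0} s^2·G(s) = 0 (the extra factor of s kills the finite limit).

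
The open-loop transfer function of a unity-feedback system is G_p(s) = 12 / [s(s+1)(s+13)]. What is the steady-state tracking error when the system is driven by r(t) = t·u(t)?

13/12

System type = 1 (one pole at s=0).
K_v = lim_{s→0} s·G_p(s) = 12 / (1·13) = 12/13.
e_ss = 1/K_v = 1/(12/13) = 13/12.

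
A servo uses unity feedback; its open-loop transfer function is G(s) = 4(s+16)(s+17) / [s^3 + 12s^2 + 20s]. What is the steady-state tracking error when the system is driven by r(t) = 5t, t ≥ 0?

25/272

Lowest-order denominator term is 20s, so the open loop has 1 pole at the origin → type 1 system.
K_v = lim_{s→0} s·G(s) = 4·16·17 / 20 = 54.4.
e_ss = 5/K_v = 5/54.4 = 25/272.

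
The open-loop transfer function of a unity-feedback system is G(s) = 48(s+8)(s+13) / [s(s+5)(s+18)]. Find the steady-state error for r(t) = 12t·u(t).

System type = 1 (one pole at s=0).
K_v = lim_{s→0} s·G(s) = 48·8·13 / (5·18) = 832/15.
e_ss = 12/K_v = 12/(832/15) = 45/208.

45/208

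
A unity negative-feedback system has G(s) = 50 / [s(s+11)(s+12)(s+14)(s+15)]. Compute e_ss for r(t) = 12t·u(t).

G(s) has one factor of s in the denominator, so the system is type 1.
K_v = lim_{s→0} s·G(s) = 50 / (11·12·14·15) = 5/2772.
e_ss = 12/K_v = 12/(5/2772) = 6652.8.

6652.8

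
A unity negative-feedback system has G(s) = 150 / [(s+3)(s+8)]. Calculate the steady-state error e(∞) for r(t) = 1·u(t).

No free integrators in G(s): this is a type 0 system.
K_p = lim_{s→0} G(s) = 150 / (3·8) = 6.25.
e_ss = 1/(1 + K_p) = 1/7.25 = 4/29.

4/29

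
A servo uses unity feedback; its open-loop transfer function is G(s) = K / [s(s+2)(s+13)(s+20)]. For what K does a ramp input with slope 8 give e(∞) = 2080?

G(s) has one factor of s in the denominator, so the system is type 1.
K_v = lim_{s→0} s·G(s) = K / (2·13·20) = (1/520)·K.
e_ss = 8/K_v = 2080 ⇒ K_v = 1/260 ⇒ K = (1/260)/(1/520) = 2.

2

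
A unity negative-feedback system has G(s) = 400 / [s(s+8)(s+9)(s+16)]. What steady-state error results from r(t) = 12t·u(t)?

G(s) has one factor of s in the denominator, so the system is type 1.
K_v = lim_{s→0} s·G(s) = 400 / (8·9·16) = 25/72.
e_ss = 12/K_v = 12/(25/72) = 34.56.

34.56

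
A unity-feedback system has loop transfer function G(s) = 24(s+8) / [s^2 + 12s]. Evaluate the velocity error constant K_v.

Lowest-order denominator term is 12s, so the open loop has 1 pole at the origin → type 1 system.
K_v = lim_{s→0} s·G(s) = 24·8 / 12 = 16.

16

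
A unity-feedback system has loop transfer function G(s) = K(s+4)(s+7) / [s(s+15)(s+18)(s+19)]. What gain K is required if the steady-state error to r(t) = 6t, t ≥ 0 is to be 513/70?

One free integrator in G(s): this is a type 1 system.
K_v = lim_{s→0} s·G(s) = K·4·7 / (15·18·19) = (14/2565)·K.
e_ss = 6/K_v = 513/70 ⇒ K_v = 140/171 ⇒ K = (140/171)/(14/2565) = 150.

150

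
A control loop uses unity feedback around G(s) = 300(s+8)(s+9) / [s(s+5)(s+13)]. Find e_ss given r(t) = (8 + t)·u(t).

13/4320

System type = 1 (one pole at s=0). Taking each input component in turn:
  • 8: tracked with zero error.
  • t: e_ss = 1/K_v with K_v=4320/13 → 13/4320.
Total e_ss = 13/4320.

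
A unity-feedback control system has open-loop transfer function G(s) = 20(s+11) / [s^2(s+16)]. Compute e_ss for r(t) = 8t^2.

64/55

G(s) has two factors of s in the denominator, so the system is type 2.
K_a = lim_{s→0} s^2·G(s) = 20·11 / (16) = 13.75.
r(t) = 8t^2 gives R(s) = 16/s^3.
e_ss = 16/K_a = 16/13.75 = 64/55.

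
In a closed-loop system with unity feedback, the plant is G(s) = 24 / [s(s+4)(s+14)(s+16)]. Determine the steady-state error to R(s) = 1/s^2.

112/3

One free integrator in G(s): this is a type 1 system.
K_v = lim_{s→0} s·G(s) = 24 / (4·14·16) = 3/112.
e_ss = 1/K_v = 1/(3/112) = 112/3.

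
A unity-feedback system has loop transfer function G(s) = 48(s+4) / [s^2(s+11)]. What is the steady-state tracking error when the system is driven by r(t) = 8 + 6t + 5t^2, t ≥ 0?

System type = 2 (two poles at s=0). Taking each input component in turn:
  • 8: tracked with zero error.
  • 6t: tracked with zero error.
  • 5t^2: e_ss = 10/K_a with K_a=192/11 → 55/96.
Total e_ss = 55/96.

55/96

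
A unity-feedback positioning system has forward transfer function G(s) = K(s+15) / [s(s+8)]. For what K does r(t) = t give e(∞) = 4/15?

2

G(s) has one factor of s in the denominator, so the system is type 1.
K_v = lim_{s→0} s·G(s) = K·15 / (8) = 1.875·K.
e_ss = 1/K_v = 4/15 ⇒ K_v = 3.75 ⇒ K = 3.75/1.875 = 2.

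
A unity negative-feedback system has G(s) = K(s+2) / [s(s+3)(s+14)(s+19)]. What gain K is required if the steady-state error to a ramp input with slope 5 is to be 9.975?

G(s) has one factor of s in the denominator, so the system is type 1.
K_v = lim_{s→0} s·G(s) = K·2 / (3·14·19) = (1/399)·K.
e_ss = 5/K_v = 9.975 ⇒ K_v = 200/399 ⇒ K = (200/399)/(1/399) = 200.

200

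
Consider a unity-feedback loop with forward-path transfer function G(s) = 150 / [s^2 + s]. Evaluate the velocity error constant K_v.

150

Lowest-order denominator term is s, so the open loop has 1 pole at the origin → type 1 system.
K_v = lim_{s→0} s·G(s) = 150 / 1 = 150.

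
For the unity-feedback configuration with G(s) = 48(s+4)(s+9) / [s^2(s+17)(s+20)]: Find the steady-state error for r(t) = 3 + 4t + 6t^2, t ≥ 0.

Two free integrators in G(s): this is a type 2 system. Treating each term separately:
  • 3: tracked with zero error.
  • 4t: tracked with zero error.
  • 6t^2: e_ss = 12/K_a with K_a=432/85 → 85/36.
Total e_ss = 85/36.

85/36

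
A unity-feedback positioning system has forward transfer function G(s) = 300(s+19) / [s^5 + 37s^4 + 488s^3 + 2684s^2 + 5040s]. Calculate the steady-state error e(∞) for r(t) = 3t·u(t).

Lowest-order denominator term is 5040s, so the open loop has 1 pole at the origin → type 1 system.
K_v = lim_{s→0} s·G(s) = 300·19 / 5040 = 95/84.
e_ss = 3/K_v = 3/(95/84) = 252/95.

252/95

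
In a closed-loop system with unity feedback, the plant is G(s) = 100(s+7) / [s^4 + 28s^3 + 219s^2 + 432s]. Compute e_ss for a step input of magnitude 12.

0

The denominator has no term below 432s — 1 pole at s=0, type 1.
A type-1 system has K_p = ∞, so it tracks a step input with zero steady-state error.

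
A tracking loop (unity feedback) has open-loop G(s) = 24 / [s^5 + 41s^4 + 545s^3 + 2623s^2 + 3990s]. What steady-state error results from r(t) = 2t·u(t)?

332.5

Factoring s from the denominator leaves a polynomial with constant term 3990, so the system is type 1.
K_v = lim_{s→0} s·G(s) = 24 / 3990 = 4/665.
e_ss = 2/K_v = 2/(4/665) = 332.5.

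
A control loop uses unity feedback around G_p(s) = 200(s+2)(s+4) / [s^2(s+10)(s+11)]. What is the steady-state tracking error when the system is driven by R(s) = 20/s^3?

1.375

G_p(s) has two factors of s in the denominator, so the system is type 2.
K_a = lim_{s→0} s^2·G_p(s) = 200·2·4 / (10·11) = 160/11.
r(t) = 10t^2 gives R(s) = 20/s^3.
e_ss = 20/K_a = 20/(160/11) = 1.375.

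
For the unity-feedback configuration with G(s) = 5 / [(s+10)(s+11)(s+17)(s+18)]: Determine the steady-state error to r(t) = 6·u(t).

G(s) has no factors of s in the denominator, so the system is type 0.
K_p = lim_{s→0} G(s) = 5 / (10·11·17·18) = 1/6732.
e_ss = 6/(1 + K_p) = 6/(6733/6732) = 40392/6733.

40392/6733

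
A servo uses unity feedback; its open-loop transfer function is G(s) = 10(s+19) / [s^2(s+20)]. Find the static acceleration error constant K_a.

9.5

System type = 2 (two poles at s=0).
K_a = lim_{s→0} s^2·G(s) = 10·19 / (20) = 9.5.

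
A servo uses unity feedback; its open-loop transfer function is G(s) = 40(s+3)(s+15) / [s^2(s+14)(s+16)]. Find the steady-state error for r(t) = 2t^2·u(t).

112/225

System type = 2 (two poles at s=0).
K_a = lim_{s→0} s^2·G(s) = 40·3·15 / (14·16) = 225/28.
r(t) = 2t^2 gives R(s) = 4/s^3.
e_ss = 4/K_a = 4/(225/28) = 112/225.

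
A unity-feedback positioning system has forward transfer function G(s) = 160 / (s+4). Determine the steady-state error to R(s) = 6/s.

No free integrators in G(s): this is a type 0 system.
K_p = lim_{s→0} G(s) = 160 / (4) = 40.
e_ss = 6/(1 + K_p) = 6/41.

6/41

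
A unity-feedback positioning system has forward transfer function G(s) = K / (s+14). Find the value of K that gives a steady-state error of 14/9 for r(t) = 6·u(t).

System type = 0 (no poles at s=0).
K_p = lim_{s→0} G(s) = K / (14) = (1/14)·K.
e_ss = 6/(1 + K_p) = 14/9 ⇒ 1 + (1/14)·K = 27/7 ⇒ K = 40.

40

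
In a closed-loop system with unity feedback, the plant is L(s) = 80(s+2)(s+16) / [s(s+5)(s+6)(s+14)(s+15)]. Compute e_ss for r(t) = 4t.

315/32

One free integrator in L(s): this is a type 1 system.
K_v = lim_{s→0} s·L(s) = 80·2·16 / (5·6·14·15) = 128/315.
e_ss = 4/K_v = 4/(128/315) = 315/32.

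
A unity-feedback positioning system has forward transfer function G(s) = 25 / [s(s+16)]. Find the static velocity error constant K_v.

The open loop has one pole at the origin → type 1 system.
K_v = lim_{s→0} s·G(s) = 25 / (16) = 1.5625.

1.5625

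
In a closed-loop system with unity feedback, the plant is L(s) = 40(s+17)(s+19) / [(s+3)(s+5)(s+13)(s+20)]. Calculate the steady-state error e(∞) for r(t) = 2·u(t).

System type = 0 (no poles at s=0).
K_p = lim_{s→0} L(s) = 40·17·19 / (3·5·13·20) = 646/195.
e_ss = 2/(1 + K_p) = 2/(841/195) = 390/841.

390/841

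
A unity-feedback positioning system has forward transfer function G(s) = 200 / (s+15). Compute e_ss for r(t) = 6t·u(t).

System type = 0 (no poles at s=0).
K_v = lim_{s→0} s·G(s) = 0; the steady-state error to this ramp input grows without bound.

infinity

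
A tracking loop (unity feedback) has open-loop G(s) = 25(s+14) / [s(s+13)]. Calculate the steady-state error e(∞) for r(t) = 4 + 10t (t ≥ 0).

13/35

The open loop has one pole at the origin → type 1 system. Treating each term separately:
  • 4: tracked with zero error.
  • 10t: e_ss = 10/K_v with K_v=350/13 → 13/35.
Total e_ss = 13/35.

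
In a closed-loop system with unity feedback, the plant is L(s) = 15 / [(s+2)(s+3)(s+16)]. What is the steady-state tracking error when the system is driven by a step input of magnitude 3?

96/37

The open loop has no poles at the origin → type 0 system.
K_p = lim_{s→0} L(s) = 15 / (2·3·16) = 5/32.
e_ss = 3/(1 + K_p) = 3/(37/32) = 96/37.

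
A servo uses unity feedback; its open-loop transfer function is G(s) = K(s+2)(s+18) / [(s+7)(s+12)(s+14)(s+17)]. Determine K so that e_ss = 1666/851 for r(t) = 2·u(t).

12

System type = 0 (no poles at s=0).
K_p = lim_{s→0} G(s) = K·2·18 / (7·12·14·17) = (3/1666)·K.
e_ss = 2/(1 + K_p) = 1666/851 ⇒ 1 + (3/1666)·K = 851/833 ⇒ K = 12.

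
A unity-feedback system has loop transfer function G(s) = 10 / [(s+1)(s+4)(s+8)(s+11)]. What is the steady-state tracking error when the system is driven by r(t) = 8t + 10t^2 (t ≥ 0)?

infinity

No free integrators in G(s): this is a type 0 system. By superposition:
  • 8t: a type-0 system cannot track it, e_ss → ∞.
  • 10t^2: a type-0 system cannot track it, e_ss → ∞.
The unbounded component dominates.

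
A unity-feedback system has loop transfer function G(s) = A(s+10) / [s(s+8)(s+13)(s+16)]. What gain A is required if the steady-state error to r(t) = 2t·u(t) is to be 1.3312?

250

The open loop has one pole at the origin → type 1 system.
K_v = lim_{s→0} s·G(s) = A·10 / (8·13·16) = (5/832)·A.
e_ss = 2/K_v = 1.3312 ⇒ K_v = 625/416 ⇒ A = (625/416)/(5/832) = 250.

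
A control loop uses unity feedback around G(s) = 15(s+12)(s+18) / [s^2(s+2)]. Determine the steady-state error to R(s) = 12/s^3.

1/135

Two free integrators in G(s): this is a type 2 system.
K_a = lim_{s→0} s^2·G(s) = 15·12·18 / (2) = 1620.
r(t) = 6t^2 gives R(s) = 12/s^3.
e_ss = 12/K_a = 12/1620 = 1/135.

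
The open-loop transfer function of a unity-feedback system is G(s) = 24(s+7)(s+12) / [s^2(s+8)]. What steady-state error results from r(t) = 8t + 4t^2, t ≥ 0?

2/63

System type = 2 (two poles at s=0). Treating each term separately:
  • 8t: tracked with zero error.
  • 4t^2: e_ss = 8/K_a with K_a=252 → 2/63.
Total e_ss = 2/63.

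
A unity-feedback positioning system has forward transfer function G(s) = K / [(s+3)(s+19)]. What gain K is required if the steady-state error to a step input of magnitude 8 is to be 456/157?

No free integrators in G(s): this is a type 0 system.
K_p = lim_{s→0} G(s) = K / (3·19) = (1/57)·K.
e_ss = 8/(1 + K_p) = 456/157 ⇒ 1 + (1/57)·K = 157/57 ⇒ K = 100.

100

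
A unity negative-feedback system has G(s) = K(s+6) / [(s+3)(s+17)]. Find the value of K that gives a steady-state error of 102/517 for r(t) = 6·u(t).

The open loop has no poles at the origin → type 0 system.
K_p = lim_{s→0} G(s) = K·6 / (3·17) = (2/17)·K.
e_ss = 6/(1 + K_p) = 102/517 ⇒ 1 + (2/17)·K = 517/17 ⇒ K = 250.

250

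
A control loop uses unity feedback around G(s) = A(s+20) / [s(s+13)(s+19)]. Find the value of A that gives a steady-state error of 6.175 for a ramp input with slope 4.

8

The open loop has one pole at the origin → type 1 system.
K_v = lim_{s→0} s·G(s) = A·20 / (13·19) = (20/247)·A.
e_ss = 4/K_v = 6.175 ⇒ K_v = 160/247 ⇒ A = (160/247)/(20/247) = 8.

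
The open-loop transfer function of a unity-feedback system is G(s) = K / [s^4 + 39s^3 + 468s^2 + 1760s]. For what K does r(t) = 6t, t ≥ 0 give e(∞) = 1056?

Factoring s from the denominator leaves a polynomial with constant term 1760, so the system is type 1.
K_v = lim_{s→0} s·G(s) = K / 1760 = (1/1760)·K.
e_ss = 6/K_v = 1056 ⇒ K_v = 1/176 ⇒ K = (1/176)/(1/1760) = 10.

10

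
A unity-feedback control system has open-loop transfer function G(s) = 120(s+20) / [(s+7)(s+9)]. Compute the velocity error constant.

G(s) has no factors of s in the denominator, so the system is type 0.
K_v = lim_{s→0} s·G(s) = 0 (the extra factor of s kills the finite limit).

0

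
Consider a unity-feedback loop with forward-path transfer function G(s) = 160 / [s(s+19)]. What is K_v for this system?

System type = 1 (one pole at s=0).
K_v = lim_{s→0} s·G(s) = 160 / (19) = 160/19.

160/19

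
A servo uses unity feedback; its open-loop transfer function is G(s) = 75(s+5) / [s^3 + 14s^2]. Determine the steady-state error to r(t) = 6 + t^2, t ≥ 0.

28/375

Factoring s^2 from the denominator leaves a polynomial with constant term 14, so the system is type 2. Treating each term separately:
  • 6: tracked with zero error.
  • t^2: e_ss = 2/K_a with K_a=375/14 → 28/375.
Total e_ss = 28/375.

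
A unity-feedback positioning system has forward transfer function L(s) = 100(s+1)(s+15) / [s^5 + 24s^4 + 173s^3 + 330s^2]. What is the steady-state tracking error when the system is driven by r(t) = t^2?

0.44

The denominator has no term below 330s^2 — 2 poles at s=0, type 2.
K_a = lim_{s→0} s^2·L(s) = 100·1·15 / 330 = 50/11.
r(t) = t^2 gives R(s) = 2/s^3.
e_ss = 2/K_a = 2/(50/11) = 0.44.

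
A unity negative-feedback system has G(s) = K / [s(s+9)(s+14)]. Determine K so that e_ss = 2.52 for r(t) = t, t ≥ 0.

50

System type = 1 (one pole at s=0).
K_v = lim_{s→0} s·G(s) = K / (9·14) = (1/126)·K.
e_ss = 1/K_v = 2.52 ⇒ K_v = 25/63 ⇒ K = (25/63)/(1/126) = 50.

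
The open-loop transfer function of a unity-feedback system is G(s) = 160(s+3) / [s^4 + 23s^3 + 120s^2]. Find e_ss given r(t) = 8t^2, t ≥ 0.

4

Lowest-order denominator term is 120s^2, so the open loop has 2 poles at the origin → type 2 system.
K_a = lim_{s→0} s^2·G(s) = 160·3 / 120 = 4.
r(t) = 8t^2 gives R(s) = 16/s^3.
e_ss = 16/K_a = 16/4 = 4.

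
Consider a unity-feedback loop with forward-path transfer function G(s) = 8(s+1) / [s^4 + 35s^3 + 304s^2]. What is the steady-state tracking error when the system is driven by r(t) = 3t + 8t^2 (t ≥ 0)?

Factoring s^2 from the denominator leaves a polynomial with constant term 304, so the system is type 2. Taking each input component in turn:
  • 3t: tracked with zero error.
  • 8t^2: e_ss = 16/K_a with K_a=1/38 → 608.
Total e_ss = 608.

608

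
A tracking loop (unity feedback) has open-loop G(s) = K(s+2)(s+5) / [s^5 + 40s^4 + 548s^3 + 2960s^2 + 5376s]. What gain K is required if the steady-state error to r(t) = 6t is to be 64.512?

The denominator has no term below 5376s — 1 pole at s=0, type 1.
K_v = lim_{s→0} s·G(s) = K·2·5 / 5376 = (5/2688)·K.
e_ss = 6/K_v = 64.512 ⇒ K_v = 125/1344 ⇒ K = (125/1344)/(5/2688) = 50.

50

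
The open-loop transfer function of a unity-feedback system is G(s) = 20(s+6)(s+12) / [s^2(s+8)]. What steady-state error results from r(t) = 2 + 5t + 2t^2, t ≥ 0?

1/45

G(s) has two factors of s in the denominator, so the system is type 2. By superposition:
  • 2: tracked with zero error.
  • 5t: tracked with zero error.
  • 2t^2: e_ss = 4/K_a with K_a=180 → 1/45.
Total e_ss = 1/45.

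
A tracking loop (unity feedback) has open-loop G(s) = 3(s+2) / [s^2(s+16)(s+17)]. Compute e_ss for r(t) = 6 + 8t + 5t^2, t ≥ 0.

Two free integrators in G(s): this is a type 2 system. Taking each input component in turn:
  • 6: tracked with zero error.
  • 8t: tracked with zero error.
  • 5t^2: e_ss = 10/K_a with K_a=3/136 → 1360/3.
Total e_ss = 1360/3.

1360/3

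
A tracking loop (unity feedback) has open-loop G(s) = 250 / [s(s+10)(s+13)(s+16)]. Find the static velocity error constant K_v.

25/208

G(s) has one factor of s in the denominator, so the system is type 1.
K_v = lim_{s→0} s·G(s) = 250 / (10·13·16) = 25/208.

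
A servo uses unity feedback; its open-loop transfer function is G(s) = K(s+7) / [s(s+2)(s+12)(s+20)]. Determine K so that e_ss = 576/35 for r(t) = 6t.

25

One free integrator in G(s): this is a type 1 system.
K_v = lim_{s→0} s·G(s) = K·7 / (2·12·20) = (7/480)·K.
e_ss = 6/K_v = 576/35 ⇒ K_v = 35/96 ⇒ K = (35/96)/(7/480) = 25.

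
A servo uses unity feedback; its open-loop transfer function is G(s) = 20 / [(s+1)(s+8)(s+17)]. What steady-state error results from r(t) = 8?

272/39

No free integrators in G(s): this is a type 0 system.
K_p = lim_{s→0} G(s) = 20 / (1·8·17) = 5/34.
e_ss = 8/(1 + K_p) = 8/(39/34) = 272/39.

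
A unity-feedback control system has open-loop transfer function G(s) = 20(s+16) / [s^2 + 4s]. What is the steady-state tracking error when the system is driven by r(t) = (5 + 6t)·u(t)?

0.075

The denominator has no term below 4s — 1 pole at s=0, type 1. Taking each input component in turn:
  • 5: tracked with zero error.
  • 6t: e_ss = 6/K_v with K_v=80 → 0.075.
Total e_ss = 0.075.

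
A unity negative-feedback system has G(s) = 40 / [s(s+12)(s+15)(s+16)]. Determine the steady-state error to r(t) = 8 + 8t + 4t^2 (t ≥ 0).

The open loop has one pole at the origin → type 1 system. Treating each term separately:
  • 8: tracked with zero error.
  • 8t: e_ss = 8/K_v with K_v=1/72 → 576.
  • 4t^2: a type-1 system cannot track it, e_ss → ∞.
The unbounded component dominates.

infinity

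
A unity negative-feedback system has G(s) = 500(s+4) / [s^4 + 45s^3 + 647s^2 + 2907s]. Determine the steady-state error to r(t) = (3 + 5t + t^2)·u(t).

infinity

Factoring s from the denominator leaves a polynomial with constant term 2907, so the system is type 1. Taking each input component in turn:
  • 3: tracked with zero error.
  • 5t: e_ss = 5/K_v with K_v=2000/2907 → 7.2675.
  • t^2: a type-1 system cannot track it, e_ss → ∞.
The unbounded component dominates.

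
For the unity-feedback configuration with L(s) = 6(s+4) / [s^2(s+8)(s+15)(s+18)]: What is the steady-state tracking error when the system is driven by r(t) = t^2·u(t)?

180

L(s) has two factors of s in the denominator, so the system is type 2.
K_a = lim_{s→0} s^2·L(s) = 6·4 / (8·15·18) = 1/90.
r(t) = t^2 gives R(s) = 2/s^3.
e_ss = 2/K_a = 2/(1/90) = 180.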